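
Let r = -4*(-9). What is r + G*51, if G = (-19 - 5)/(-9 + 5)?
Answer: 342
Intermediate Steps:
r = 36
G = 6 (G = -24/(-4) = -24*(-1/4) = 6)
r + G*51 = 36 + 6*51 = 36 + 306 = 342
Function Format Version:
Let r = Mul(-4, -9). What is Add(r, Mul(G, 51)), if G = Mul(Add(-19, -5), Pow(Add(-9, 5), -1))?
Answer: 342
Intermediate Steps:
r = 36
G = 6 (G = Mul(-24, Pow(-4, -1)) = Mul(-24, Rational(-1, 4)) = 6)
Add(r, Mul(G, 51)) = Add(36, Mul(6, 51)) = Add(36, 306) = 342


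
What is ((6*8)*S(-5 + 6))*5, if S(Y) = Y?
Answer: 240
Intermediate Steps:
((6*8)*S(-5 + 6))*5 = ((6*8)*(-5 + 6))*5 = (48*1)*5 = 48*5 = 240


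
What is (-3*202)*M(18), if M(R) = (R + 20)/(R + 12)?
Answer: -3838/5 ≈ -767.60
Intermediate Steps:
M(R) = (20 + R)/(12 + R)
(-3*202)*M(18) = (-3*202)*((20 + 18)/(12 + 18)) = -606*38/30 = -101*38/5 = -606*19/15 = -3838/5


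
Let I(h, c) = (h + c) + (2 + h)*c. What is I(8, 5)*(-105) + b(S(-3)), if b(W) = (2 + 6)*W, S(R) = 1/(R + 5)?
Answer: -6611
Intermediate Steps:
I(h, c) = c + h + c*(2 + h) (I(h, c) = (c + h) + c*(2 + h) = c + h + c*(2 + h))
S(R) = 1/(5 + R)
b(W) = 8*W
I(8, 5)*(-105) + b(S(-3)) = (8 + 3*5 + 5*8)*(-105) + 8/(5 - 3) = (8 + 15 + 40)*(-105) + 8/2 = 63*(-105) + 8*(1/2) = -6615 + 4 = -6611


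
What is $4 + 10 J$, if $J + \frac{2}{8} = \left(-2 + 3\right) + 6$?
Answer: $\frac{143}{2} \approx 71.5$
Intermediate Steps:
$J = \frac{27}{4}$ ($J = - \frac{1}{4} + \left(\left(-2 + 3\right) + 6\right) = - \frac{1}{4} + \left(1 + 6\right) = - \frac{1}{4} + 7 = \frac{27}{4} \approx 6.75$)
$4 + 10 J = 4 + 10 \cdot \frac{27}{4} = 4 + \frac{135}{2} = \frac{143}{2}$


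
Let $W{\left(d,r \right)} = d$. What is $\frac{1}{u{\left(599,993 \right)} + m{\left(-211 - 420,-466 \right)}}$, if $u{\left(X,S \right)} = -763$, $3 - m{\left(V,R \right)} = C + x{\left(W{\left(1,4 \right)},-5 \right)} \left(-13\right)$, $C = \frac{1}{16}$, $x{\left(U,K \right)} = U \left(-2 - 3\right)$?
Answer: $- \frac{16}{13201} \approx -0.001212$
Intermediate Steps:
$x{\left(U,K \right)} = - 5 U$ ($x{\left(U,K \right)} = U \left(-5\right) = - 5 U$)
$C = \frac{1}{16} \approx 0.0625$
$m{\left(V,R \right)} = - \frac{993}{16}$ ($m{\left(V,R \right)} = 3 - \left(\frac{1}{16} + \left(-5\right) 1 \left(-13\right)\right) = 3 - \left(\frac{1}{16} - -65\right) = 3 - \left(\frac{1}{16} + 65\right) = 3 - \frac{1041}{16} = - \frac{993}{16}$)
$\frac{1}{u{\left(599,993 \right)} + m{\left(-211 - 420,-466 \right)}} = \frac{1}{-763 - \frac{993}{16}} = \frac{1}{- \frac{13201}{16}} = - \frac{16}{13201}$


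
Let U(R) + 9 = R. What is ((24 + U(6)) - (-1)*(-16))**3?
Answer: 125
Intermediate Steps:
U(R) = -9 + R
((24 + U(6)) - (-1)*(-16))**3 = ((24 + (-9 + 6)) - (-1)*(-16))**3 = ((24 - 3) - 1*16)**3 = (21 - 16)**3 = 5**3 = 125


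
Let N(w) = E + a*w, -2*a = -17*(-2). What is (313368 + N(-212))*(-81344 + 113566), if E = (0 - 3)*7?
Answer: 10212795122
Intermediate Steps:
a = -17 (a = -(-17)*(-2)/2 = -½*34 = -17)
E = -21 (E = -3*7 = -21)
N(w) = -21 - 17*w
(313368 + N(-212))*(-81344 + 113566) = (313368 + (-21 - 17*(-212)))*(-81344 + 113566) = (313368 + (-21 + 3604))*32222 = (313368 + 3583)*32222 = 316951*32222 = 10212795122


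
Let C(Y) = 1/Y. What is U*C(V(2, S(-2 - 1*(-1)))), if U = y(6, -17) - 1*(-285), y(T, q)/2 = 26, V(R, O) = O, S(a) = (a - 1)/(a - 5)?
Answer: 1011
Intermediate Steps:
S(a) = (-1 + a)/(-5 + a)
y(T, q) = 52 (y(T, q) = 2*26 = 52)
U = 337 (U = 52 - 1*(-285) = 52 + 285 = 337)
U*C(V(2, S(-2 - 1*(-1)))) = 337/(((-1 + (-2 - 1*(-1)))/(-5 + (-2 - 1*(-1))))) = 337/(((-1 + (-2 + 1))/(-5 + (-2 + 1)))) = 337/(((-1 - 1)/(-5 - 1))) = 337/((-2/(-6))) = 337/((-1/6*(-2))) = 337/(1/3) = 337*3 = 1011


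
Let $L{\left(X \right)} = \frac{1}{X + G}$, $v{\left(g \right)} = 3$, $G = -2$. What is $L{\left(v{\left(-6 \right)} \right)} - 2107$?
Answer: $-2106$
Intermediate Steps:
$L{\left(X \right)} = \frac{1}{-2 + X}$ ($L{\left(X \right)} = \frac{1}{X - 2} = \frac{1}{-2 + X}$)
$L{\left(v{\left(-6 \right)} \right)} - 2107 = \frac{1}{-2 + 3} - 2107 = 1^{-1} - 2107 = 1 - 2107 = -2106$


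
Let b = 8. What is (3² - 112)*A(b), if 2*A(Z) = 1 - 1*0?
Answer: -103/2 ≈ -51.500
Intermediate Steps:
A(Z) = ½ (A(Z) = (1 - 1*0)/2 = (1 + 0)/2 = (½)*1 = ½)
(3² - 112)*A(b) = (3² - 112)*(½) = (9 - 112)*(½) = -103*½ = -103/2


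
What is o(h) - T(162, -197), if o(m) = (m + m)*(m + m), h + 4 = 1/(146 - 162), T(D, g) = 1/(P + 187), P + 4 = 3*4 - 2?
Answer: 815361/12352 ≈ 66.010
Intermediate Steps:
P = 6 (P = -4 + (3*4 - 2) = -4 + (12 - 2) = -4 + 10 = 6)
T(D, g) = 1/193 (T(D, g) = 1/(6 + 187) = 1/193)
h = -65/16 (h = -4 + 1/(146 - 162) = -4 + 1/(-16) = -4 - 1/16 = -65/16 ≈ -4.0625)
o(m) = 4*m² (o(m) = (2*m)*(2*m) = 4*m²)
o(h) - T(162, -197) = 4*(-65/16)² - 1*1/193 = 4*(4225/256) - 1/193 = 4225/64 - 1/193 = 815361/12352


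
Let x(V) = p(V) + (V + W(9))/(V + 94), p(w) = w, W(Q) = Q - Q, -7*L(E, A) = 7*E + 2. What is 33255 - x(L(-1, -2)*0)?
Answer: 33255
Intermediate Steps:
L(E, A) = -2/7 - E (L(E, A) = -(7*E + 2)/7 = -(2 + 7*E)/7 = -2/7 - E)
W(Q) = 0
x(V) = V + V/(94 + V) (x(V) = V + (V + 0)/(V + 94) = V + V/(94 + V))
33255 - x(L(-1, -2)*0) = 33255 - (-2/7 - 1*(-1))*0*(95 + (-2/7 - 1*(-1))*0)/(94 + (-2/7 - 1*(-1))*0) = 33255 - (-2/7 + 1)*0*(95 + (-2/7 + 1)*0)/(94 + (-2/7 + 1)*0) = 33255 - (5/7)*0*(95 + (5/7)*0)/(94 + (5/7)*0) = 33255 - 0*(95 + 0)/(94 + 0) = 33255 - 0*95/94 = 33255 - 1*0 = 33255 + 0 = 33255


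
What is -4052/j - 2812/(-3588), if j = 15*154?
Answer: -335119/345345 ≈ -0.97039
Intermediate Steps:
j = 2310
-4052/j - 2812/(-3588) = -4052/2310 - 2812/(-3588) = -4052*1/2310 - 2812*(-1/3588) = -2026/1155 + 703/897 = -335119/345345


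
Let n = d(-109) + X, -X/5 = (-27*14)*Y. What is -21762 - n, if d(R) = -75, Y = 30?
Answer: -78387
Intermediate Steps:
X = 56700 (X = -5*(-27*14)*30 = -(-1890)*30 = -5*(-11340) = 56700)
n = 56625 (n = -75 + 56700 = 56625)
-21762 - n = -21762 - 1*56625 = -21762 - 56625 = -78387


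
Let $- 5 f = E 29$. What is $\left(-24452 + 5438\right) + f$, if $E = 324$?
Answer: $- \frac{104466}{5} \approx -20893.0$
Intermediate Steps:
$f = - \frac{9396}{5}$ ($f = - \frac{324 \cdot 29}{5} = \left(- \frac{1}{5}\right) 9396 = - \frac{9396}{5} \approx -1879.2$)
$\left(-24452 + 5438\right) + f = \left(-24452 + 5438\right) - \frac{9396}{5} = -19014 - \frac{9396}{5} = - \frac{104466}{5}$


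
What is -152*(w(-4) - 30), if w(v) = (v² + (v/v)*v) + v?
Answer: 3344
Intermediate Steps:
w(v) = v² + 2*v (w(v) = (v² + 1*v) + v = (v² + v) + v = (v + v²) + v = v² + 2*v)
-152*(w(-4) - 30) = -152*(-4*(2 - 4) - 30) = -152*(-4*(-2) - 30) = -152*(8 - 30) = -152*(-22) = 3344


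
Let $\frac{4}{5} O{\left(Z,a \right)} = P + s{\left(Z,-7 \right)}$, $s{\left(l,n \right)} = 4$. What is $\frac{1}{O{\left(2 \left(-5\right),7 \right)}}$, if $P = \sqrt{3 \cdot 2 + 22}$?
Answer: $- \frac{4}{15} + \frac{2 \sqrt{7}}{15} \approx 0.0861$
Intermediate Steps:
$P = 2 \sqrt{7}$ ($P = \sqrt{6 + 22} = \sqrt{28} = 2 \sqrt{7} \approx 5.2915$)
$O{\left(Z,a \right)} = 5 + \frac{5 \sqrt{7}}{2}$ ($O{\left(Z,a \right)} = \frac{5 \left(2 \sqrt{7} + 4\right)}{4} = \frac{5 \left(4 + 2 \sqrt{7}\right)}{4} = 5 + \frac{5 \sqrt{7}}{2}$)
$\frac{1}{O{\left(2 \left(-5\right),7 \right)}} = \frac{1}{5 + \frac{5 \sqrt{7}}{2}}$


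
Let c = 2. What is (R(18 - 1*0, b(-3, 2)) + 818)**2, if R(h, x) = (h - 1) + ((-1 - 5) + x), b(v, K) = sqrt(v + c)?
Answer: (829 + I)**2 ≈ 6.8724e+5 + 1658.0*I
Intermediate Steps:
b(v, K) = sqrt(2 + v) (b(v, K) = sqrt(v + 2) = sqrt(2 + v))
R(h, x) = -7 + h + x (R(h, x) = (-1 + h) + (-6 + x) = -7 + h + x)
(R(18 - 1*0, b(-3, 2)) + 818)**2 = ((-7 + (18 - 1*0) + sqrt(2 - 3)) + 818)**2 = ((-7 + (18 + 0) + sqrt(-1)) + 818)**2 = ((-7 + 18 + I) + 818)**2 = ((11 + I) + 818)**2 = (829 + I)**2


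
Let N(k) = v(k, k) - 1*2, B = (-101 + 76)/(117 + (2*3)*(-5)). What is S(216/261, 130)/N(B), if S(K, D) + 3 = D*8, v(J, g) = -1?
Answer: -1037/3 ≈ -345.67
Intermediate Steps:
S(K, D) = -3 + 8*D (S(K, D) = -3 + D*8 = -3 + 8*D)
B = -25/87 (B = -25/(117 + 6*(-5)) = -25/(117 - 30) = -25/87 ≈ -0.28736)
N(k) = -3 (N(k) = -1 - 1*2 = -1 - 2 = -3)
S(216/261, 130)/N(B) = (-3 + 8*130)/(-3) = (-3 + 1040)*(-⅓) = 1037*(-⅓) = -1037/3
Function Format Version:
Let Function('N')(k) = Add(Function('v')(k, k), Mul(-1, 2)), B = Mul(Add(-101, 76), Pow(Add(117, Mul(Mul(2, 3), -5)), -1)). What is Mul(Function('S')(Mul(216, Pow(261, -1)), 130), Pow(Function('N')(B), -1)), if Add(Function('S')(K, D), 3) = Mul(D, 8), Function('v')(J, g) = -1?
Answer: Rational(-1037, 3) ≈ -345.67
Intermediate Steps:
Function('S')(K, D) = Add(-3, Mul(8, D)) (Function('S')(K, D) = Add(-3, Mul(D, 8)) = Add(-3, Mul(8, D)))
B = Rational(-25, 87) (B = Mul(-25, Pow(Add(117, Mul(6, -5)), -1)) = Mul(-25, Pow(Add(117, -30), -1)) = Mul(-25, Pow(87, -1)) = Mul(-25, Rational(1, 87)) = Rational(-25, 87) ≈ -0.28736)
Function('N')(k) = -3 (Function('N')(k) = Add(-1, Mul(-1, 2)) = Add(-1, -2) = -3)
Mul(Function('S')(Mul(216, Pow(261, -1)), 130), Pow(Function('N')(B), -1)) = Mul(Add(-3, Mul(8, 130)), Pow(-3, -1)) = Mul(Add(-3, 1040), Rational(-1, 3)) = Mul(1037, Rational(-1, 3)) = Rational(-1037, 3)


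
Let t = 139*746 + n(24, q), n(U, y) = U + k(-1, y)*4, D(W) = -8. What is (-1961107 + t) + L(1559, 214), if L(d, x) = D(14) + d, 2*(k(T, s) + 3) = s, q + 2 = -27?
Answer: -1855908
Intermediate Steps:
q = -29 (q = -2 - 27 = -29)
k(T, s) = -3 + s/2
n(U, y) = -12 + U + 2*y (n(U, y) = U + (-3 + y/2)*4 = U + (-12 + 2*y) = -12 + U + 2*y)
t = 103648 (t = 139*746 + (-12 + 24 + 2*(-29)) = 103694 + (-12 + 24 - 58) = 103694 - 46 = 103648)
L(d, x) = -8 + d
(-1961107 + t) + L(1559, 214) = (-1961107 + 103648) + (-8 + 1559) = -1857459 + 1551 = -1855908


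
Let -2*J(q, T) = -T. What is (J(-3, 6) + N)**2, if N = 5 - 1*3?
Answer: 25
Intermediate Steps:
J(q, T) = T/2 (J(q, T) = -(-1)*T/2 = T/2)
N = 2 (N = 5 - 3 = 2)
(J(-3, 6) + N)**2 = ((1/2)*6 + 2)**2 = (3 + 2)**2 = 5**2 = 25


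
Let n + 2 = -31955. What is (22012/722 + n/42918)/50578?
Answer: 460819031/783625084044 ≈ 0.00058806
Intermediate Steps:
n = -31957 (n = -2 - 31955 = -31957)
(22012/722 + n/42918)/50578 = (22012/722 - 31957/42918)/50578 = (22012*(1/722) - 31957*1/42918)*(1/50578) = (11006/361 - 31957/42918)*(1/50578) = (460819031/15493398)*(1/50578) = 460819031/783625084044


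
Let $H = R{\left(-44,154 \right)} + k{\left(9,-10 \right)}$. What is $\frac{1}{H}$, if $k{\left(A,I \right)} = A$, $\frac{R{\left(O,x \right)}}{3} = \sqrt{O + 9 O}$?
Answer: $\frac{1}{449} - \frac{2 i \sqrt{110}}{1347} \approx 0.0022272 - 0.015573 i$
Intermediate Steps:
$R{\left(O,x \right)} = 3 \sqrt{10} \sqrt{O}$ ($R{\left(O,x \right)} = 3 \sqrt{O + 9 O} = 3 \sqrt{10 O} = 3 \sqrt{10} \sqrt{O}$)
$H = 9 + 6 i \sqrt{110}$ ($H = 3 \sqrt{10} \sqrt{-44} + 9 = 3 \sqrt{10} \cdot 2 i \sqrt{11} + 9 = 6 i \sqrt{110} + 9 = 9 + 6 i \sqrt{110} \approx 9.0 + 62.929 i$)
$\frac{1}{H} = \frac{1}{9 + 6 i \sqrt{110}}$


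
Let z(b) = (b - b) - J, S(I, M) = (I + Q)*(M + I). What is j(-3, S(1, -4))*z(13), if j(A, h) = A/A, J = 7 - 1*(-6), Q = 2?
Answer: -13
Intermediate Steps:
J = 13 (J = 7 + 6 = 13)
S(I, M) = (2 + I)*(I + M) (S(I, M) = (I + 2)*(M + I) = (2 + I)*(I + M))
z(b) = -13 (z(b) = (b - b) - 1*13 = 0 - 13 = -13)
j(A, h) = 1
j(-3, S(1, -4))*z(13) = 1*(-13) = -13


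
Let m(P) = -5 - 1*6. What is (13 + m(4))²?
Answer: 4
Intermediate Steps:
m(P) = -11 (m(P) = -5 - 6 = -11)
(13 + m(4))² = (13 - 11)² = 2² = 4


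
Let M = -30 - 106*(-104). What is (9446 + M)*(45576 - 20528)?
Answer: 511981120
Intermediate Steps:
M = 10994 (M = -30 + 11024 = 10994)
(9446 + M)*(45576 - 20528) = (9446 + 10994)*(45576 - 20528) = 20440*25048 = 511981120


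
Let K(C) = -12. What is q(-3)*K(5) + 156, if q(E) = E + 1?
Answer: 180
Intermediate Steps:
q(E) = 1 + E
q(-3)*K(5) + 156 = (1 - 3)*(-12) + 156 = -2*(-12) + 156 = 24 + 156 = 180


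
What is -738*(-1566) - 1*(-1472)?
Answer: 1157180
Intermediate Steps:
-738*(-1566) - 1*(-1472) = 1155708 + 1472 = 1157180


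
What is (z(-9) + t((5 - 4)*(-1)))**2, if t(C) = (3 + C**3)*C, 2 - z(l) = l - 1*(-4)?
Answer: 25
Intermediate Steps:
z(l) = -2 - l (z(l) = 2 - (l - 1*(-4)) = 2 - (l + 4) = 2 - (4 + l) = 2 + (-4 - l) = -2 - l)
t(C) = C*(3 + C**3)
(z(-9) + t((5 - 4)*(-1)))**2 = ((-2 - 1*(-9)) + ((5 - 4)*(-1))*(3 + ((5 - 4)*(-1))**3))**2 = ((-2 + 9) + (1*(-1))*(3 + (1*(-1))**3))**2 = (7 - (3 + (-1)**3))**2 = (7 - (3 - 1))**2 = (7 - 1*2)**2 = (7 - 2)**2 = 5**2 = 25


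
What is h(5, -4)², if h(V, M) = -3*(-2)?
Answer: 36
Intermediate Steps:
h(V, M) = 6
h(5, -4)² = 6² = 36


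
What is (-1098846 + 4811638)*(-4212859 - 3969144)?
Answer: -30378075282376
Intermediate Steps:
(-1098846 + 4811638)*(-4212859 - 3969144) = 3712792*(-8182003) = -30378075282376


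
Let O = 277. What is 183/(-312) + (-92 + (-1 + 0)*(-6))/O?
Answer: -25841/28808 ≈ -0.89701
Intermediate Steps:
183/(-312) + (-92 + (-1 + 0)*(-6))/O = 183/(-312) + (-92 + (-1 + 0)*(-6))/277 = 183*(-1/312) + (-92 - 1*(-6))*(1/277) = -61/104 + (-92 + 6)*(1/277) = -61/104 - 86*1/277 = -61/104 - 86/277 = -25841/28808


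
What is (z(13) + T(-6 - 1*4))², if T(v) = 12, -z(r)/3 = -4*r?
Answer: 28224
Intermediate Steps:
z(r) = 12*r (z(r) = -(-12)*r = 12*r)
(z(13) + T(-6 - 1*4))² = (12*13 + 12)² = (156 + 12)² = 168² = 28224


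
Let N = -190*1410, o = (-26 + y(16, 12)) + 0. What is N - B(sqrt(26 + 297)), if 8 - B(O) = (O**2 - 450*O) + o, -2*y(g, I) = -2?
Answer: -267610 - 450*sqrt(323) ≈ -2.7570e+5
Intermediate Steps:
y(g, I) = 1 (y(g, I) = -1/2*(-2) = 1)
o = -25 (o = (-26 + 1) + 0 = -25 + 0 = -25)
N = -267900
B(O) = 33 - O**2 + 450*O (B(O) = 8 - ((O**2 - 450*O) - 25) = 8 - (-25 + O**2 - 450*O) = 8 + (25 - O**2 + 450*O) = 33 - O**2 + 450*O)
N - B(sqrt(26 + 297)) = -267900 - (33 - (sqrt(26 + 297))**2 + 450*sqrt(26 + 297)) = -267900 - (33 - (sqrt(323))**2 + 450*sqrt(323)) = -267900 - (33 - 1*323 + 450*sqrt(323)) = -267900 - (33 - 323 + 450*sqrt(323)) = -267900 - (-290 + 450*sqrt(323)) = -267900 + (290 - 450*sqrt(323)) = -267610 - 450*sqrt(323)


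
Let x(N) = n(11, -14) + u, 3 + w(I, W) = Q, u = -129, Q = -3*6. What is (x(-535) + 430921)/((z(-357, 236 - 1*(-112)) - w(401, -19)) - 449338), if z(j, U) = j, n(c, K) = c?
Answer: -430803/449674 ≈ -0.95803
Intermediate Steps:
Q = -18
w(I, W) = -21 (w(I, W) = -3 - 18 = -21)
x(N) = -118 (x(N) = 11 - 129 = -118)
(x(-535) + 430921)/((z(-357, 236 - 1*(-112)) - w(401, -19)) - 449338) = (-118 + 430921)/((-357 - 1*(-21)) - 449338) = 430803/((-357 + 21) - 449338) = 430803/(-336 - 449338) = 430803/(-449674) = 430803*(-1/449674) = -430803/449674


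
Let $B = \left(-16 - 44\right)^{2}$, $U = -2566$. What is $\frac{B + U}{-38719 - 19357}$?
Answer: $- \frac{517}{29038} \approx -0.017804$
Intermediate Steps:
$B = 3600$ ($B = \left(-60\right)^{2} = 3600$)
$\frac{B + U}{-38719 - 19357} = \frac{3600 - 2566}{-38719 - 19357} = \frac{1034}{-58076} = 1034 \left(- \frac{1}{58076}\right) = - \frac{517}{29038}$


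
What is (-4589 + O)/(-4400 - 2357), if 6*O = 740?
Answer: 13397/20271 ≈ 0.66089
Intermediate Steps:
O = 370/3 (O = (1/6)*740 = 370/3 ≈ 123.33)
(-4589 + O)/(-4400 - 2357) = (-4589 + 370/3)/(-4400 - 2357) = -13397/3/(-6757) = -13397/3*(-1/6757) = 13397/20271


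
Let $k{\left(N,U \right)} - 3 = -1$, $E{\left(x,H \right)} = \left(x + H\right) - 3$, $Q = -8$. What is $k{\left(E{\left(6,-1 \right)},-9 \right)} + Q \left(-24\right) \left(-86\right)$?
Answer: $-16510$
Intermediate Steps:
$E{\left(x,H \right)} = -3 + H + x$ ($E{\left(x,H \right)} = \left(H + x\right) - 3 = -3 + H + x$)
$k{\left(N,U \right)} = 2$ ($k{\left(N,U \right)} = 3 - 1 = 2$)
$k{\left(E{\left(6,-1 \right)},-9 \right)} + Q \left(-24\right) \left(-86\right) = 2 + \left(-8\right) \left(-24\right) \left(-86\right) = 2 + 192 \left(-86\right) = 2 - 16512 = -16510$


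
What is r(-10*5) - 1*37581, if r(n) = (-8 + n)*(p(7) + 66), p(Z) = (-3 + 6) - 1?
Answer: -41525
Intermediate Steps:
p(Z) = 2 (p(Z) = 3 - 1 = 2)
r(n) = -544 + 68*n (r(n) = (-8 + n)*(2 + 66) = (-8 + n)*68 = -544 + 68*n)
r(-10*5) - 1*37581 = (-544 + 68*(-10*5)) - 1*37581 = (-544 + 68*(-50)) - 37581 = (-544 - 3400) - 37581 = -3944 - 37581 = -41525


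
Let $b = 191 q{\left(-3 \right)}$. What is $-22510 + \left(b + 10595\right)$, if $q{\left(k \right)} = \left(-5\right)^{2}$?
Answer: $-7140$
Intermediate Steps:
$q{\left(k \right)} = 25$
$b = 4775$ ($b = 191 \cdot 25 = 4775$)
$-22510 + \left(b + 10595\right) = -22510 + \left(4775 + 10595\right) = -22510 + 15370 = -7140$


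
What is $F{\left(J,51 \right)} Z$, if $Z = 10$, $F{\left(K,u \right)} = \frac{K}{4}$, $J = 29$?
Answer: $\frac{145}{2} \approx 72.5$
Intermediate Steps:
$F{\left(K,u \right)} = \frac{K}{4}$
$F{\left(J,51 \right)} Z = \frac{1}{4} \cdot 29 \cdot 10 = \frac{29}{4} \cdot 10 = \frac{145}{2}$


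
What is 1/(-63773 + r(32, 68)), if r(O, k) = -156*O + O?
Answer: -1/68733 ≈ -1.4549e-5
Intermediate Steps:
r(O, k) = -155*O
1/(-63773 + r(32, 68)) = 1/(-63773 - 155*32) = 1/(-63773 - 4960) = 1/(-68733) = -1/68733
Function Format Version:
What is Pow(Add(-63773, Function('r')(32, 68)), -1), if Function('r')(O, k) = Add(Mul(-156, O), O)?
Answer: Rational(-1, 68733) ≈ -1.4549e-5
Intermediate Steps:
Function('r')(O, k) = Mul(-155, O)
Pow(Add(-63773, Function('r')(32, 68)), -1) = Pow(Add(-63773, Mul(-155, 32)), -1) = Pow(Add(-63773, -4960), -1) = Pow(-68733, -1) = Rational(-1, 68733)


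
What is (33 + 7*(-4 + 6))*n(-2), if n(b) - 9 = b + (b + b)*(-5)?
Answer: 1269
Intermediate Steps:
n(b) = 9 - 9*b (n(b) = 9 + (b + (b + b)*(-5)) = 9 + (b + (2*b)*(-5)) = 9 + (b - 10*b) = 9 - 9*b)
(33 + 7*(-4 + 6))*n(-2) = (33 + 7*(-4 + 6))*(9 - 9*(-2)) = (33 + 7*2)*(9 + 18) = (33 + 14)*27 = 47*27 = 1269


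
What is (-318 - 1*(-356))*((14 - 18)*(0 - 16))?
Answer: 2432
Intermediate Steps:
(-318 - 1*(-356))*((14 - 18)*(0 - 16)) = (-318 + 356)*(-4*(-16)) = 38*64 = 2432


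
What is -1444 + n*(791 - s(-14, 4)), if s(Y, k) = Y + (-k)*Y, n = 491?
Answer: 366315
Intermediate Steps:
s(Y, k) = Y - Y*k
-1444 + n*(791 - s(-14, 4)) = -1444 + 491*(791 - (-14)*(1 - 1*4)) = -1444 + 491*(791 - (-14)*(1 - 4)) = -1444 + 491*(791 - (-14)*(-3)) = -1444 + 491*(791 - 1*42) = -1444 + 491*(791 - 42) = -1444 + 491*749 = -1444 + 367759 = 366315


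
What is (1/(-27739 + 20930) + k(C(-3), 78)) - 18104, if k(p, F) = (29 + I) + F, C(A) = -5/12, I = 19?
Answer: -122412203/6809 ≈ -17978.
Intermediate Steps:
C(A) = -5/12 (C(A) = -5*1/12 = -5/12)
k(p, F) = 48 + F (k(p, F) = (29 + 19) + F = 48 + F)
(1/(-27739 + 20930) + k(C(-3), 78)) - 18104 = (1/(-27739 + 20930) + (48 + 78)) - 18104 = (1/(-6809) + 126) - 18104 = (-1/6809 + 126) - 18104 = 857933/6809 - 18104 = -122412203/6809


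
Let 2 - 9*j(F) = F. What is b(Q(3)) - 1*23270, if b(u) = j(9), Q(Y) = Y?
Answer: -209437/9 ≈ -23271.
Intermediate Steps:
j(F) = 2/9 - F/9
b(u) = -7/9 (b(u) = 2/9 - ⅑*9 = 2/9 - 1 = -7/9)
b(Q(3)) - 1*23270 = -7/9 - 1*23270 = -7/9 - 23270 = -209437/9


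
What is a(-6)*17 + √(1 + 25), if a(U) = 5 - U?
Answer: 187 + √26 ≈ 192.10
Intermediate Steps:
a(-6)*17 + √(1 + 25) = (5 - 1*(-6))*17 + √(1 + 25) = (5 + 6)*17 + √26 = 11*17 + √26 = 187 + √26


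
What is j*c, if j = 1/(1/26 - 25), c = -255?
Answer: 6630/649 ≈ 10.216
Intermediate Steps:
j = -26/649 (j = 1/(1/26 - 25) = 1/(-649/26) = -26/649 ≈ -0.040062)
j*c = -26/649*(-255) = 6630/649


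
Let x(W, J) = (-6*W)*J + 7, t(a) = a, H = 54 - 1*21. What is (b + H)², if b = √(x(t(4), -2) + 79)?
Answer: (33 + √134)² ≈ 1987.0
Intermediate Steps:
H = 33 (H = 54 - 21 = 33)
x(W, J) = 7 - 6*J*W (x(W, J) = -6*J*W + 7 = 7 - 6*J*W)
b = √134 (b = √((7 - 6*(-2)*4) + 79) = √((7 + 48) + 79) = √(55 + 79) = √134 ≈ 11.576)
(b + H)² = (√134 + 33)² = (33 + √134)²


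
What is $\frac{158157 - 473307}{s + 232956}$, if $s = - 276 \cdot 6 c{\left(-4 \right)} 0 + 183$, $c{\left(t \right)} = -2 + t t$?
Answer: $- \frac{105050}{77713} \approx -1.3518$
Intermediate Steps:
$c{\left(t \right)} = -2 + t^{2}$
$s = 183$ ($s = - 276 \cdot 6 \left(-2 + \left(-4\right)^{2}\right) 0 + 183 = - 276 \cdot 6 \left(-2 + 16\right) 0 + 183 = - 276 \cdot 6 \cdot 14 \cdot 0 + 183 = - 276 \cdot 84 \cdot 0 + 183 = \left(-276\right) 0 + 183 = 0 + 183 = 183$)
$\frac{158157 - 473307}{s + 232956} = \frac{158157 - 473307}{183 + 232956} = - \frac{315150}{233139} = \left(-315150\right) \frac{1}{233139} = - \frac{105050}{77713}$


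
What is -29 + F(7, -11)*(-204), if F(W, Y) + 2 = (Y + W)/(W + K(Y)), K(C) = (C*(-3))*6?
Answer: 78511/205 ≈ 382.98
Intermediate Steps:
K(C) = -18*C (K(C) = -3*C*6 = -18*C)
F(W, Y) = -2 + (W + Y)/(W - 18*Y) (F(W, Y) = -2 + (Y + W)/(W - 18*Y) = -2 + (W + Y)/(W - 18*Y))
-29 + F(7, -11)*(-204) = -29 + ((-1*7 + 37*(-11))/(7 - 18*(-11)))*(-204) = -29 + ((-7 - 407)/(7 + 198))*(-204) = -29 + (-414/205)*(-204) = -29 + ((1/205)*(-414))*(-204) = -29 - 414/205*(-204) = -29 + 84456/205 = 78511/205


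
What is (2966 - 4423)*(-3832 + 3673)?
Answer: 231663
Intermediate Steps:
(2966 - 4423)*(-3832 + 3673) = -1457*(-159) = 231663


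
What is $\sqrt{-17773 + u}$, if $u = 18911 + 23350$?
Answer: $2 \sqrt{6122} \approx 156.49$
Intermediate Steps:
$u = 42261$
$\sqrt{-17773 + u} = \sqrt{-17773 + 42261} = \sqrt{24488} = 2 \sqrt{6122}$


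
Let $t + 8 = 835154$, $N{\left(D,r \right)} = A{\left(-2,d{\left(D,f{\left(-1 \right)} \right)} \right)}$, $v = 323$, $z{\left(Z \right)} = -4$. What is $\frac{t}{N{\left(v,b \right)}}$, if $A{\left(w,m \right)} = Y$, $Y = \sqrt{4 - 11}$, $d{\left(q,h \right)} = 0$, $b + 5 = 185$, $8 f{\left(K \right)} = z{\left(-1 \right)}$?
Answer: $- \frac{835146 i \sqrt{7}}{7} \approx - 3.1566 \cdot 10^{5} i$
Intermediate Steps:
$f{\left(K \right)} = - \frac{1}{2}$ ($f{\left(K \right)} = \frac{1}{8} \left(-4\right) = - \frac{1}{2}$)
$b = 180$ ($b = -5 + 185 = 180$)
$Y = i \sqrt{7}$ ($Y = \sqrt{-7} = i \sqrt{7} \approx 2.6458 i$)
$A{\left(w,m \right)} = i \sqrt{7}$
$N{\left(D,r \right)} = i \sqrt{7}$
$t = 835146$ ($t = -8 + 835154 = 835146$)
$\frac{t}{N{\left(v,b \right)}} = \frac{835146}{i \sqrt{7}} = 835146 \left(- \frac{i \sqrt{7}}{7}\right) = - \frac{835146 i \sqrt{7}}{7}$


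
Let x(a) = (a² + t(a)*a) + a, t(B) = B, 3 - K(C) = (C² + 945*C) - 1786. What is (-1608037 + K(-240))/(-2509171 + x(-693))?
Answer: 718524/774683 ≈ 0.92751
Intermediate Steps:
K(C) = 1789 - C² - 945*C (K(C) = 3 - ((C² + 945*C) - 1786) = 3 - (-1786 + C² + 945*C) = 3 + (1786 - C² - 945*C) = 1789 - C² - 945*C)
x(a) = a + 2*a² (x(a) = (a² + a*a) + a = (a² + a²) + a = 2*a² + a = a + 2*a²)
(-1608037 + K(-240))/(-2509171 + x(-693)) = (-1608037 + (1789 - 1*(-240)² - 945*(-240)))/(-2509171 - 693*(1 + 2*(-693))) = (-1608037 + (1789 - 1*57600 + 226800))/(-2509171 - 693*(1 - 1386)) = (-1608037 + (1789 - 57600 + 226800))/(-2509171 - 693*(-1385)) = (-1608037 + 170989)/(-2509171 + 959805) = -1437048/(-1549366) = -1437048*(-1/1549366) = 718524/774683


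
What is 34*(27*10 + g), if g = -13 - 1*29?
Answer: 7752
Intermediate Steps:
g = -42 (g = -13 - 29 = -42)
34*(27*10 + g) = 34*(27*10 - 42) = 34*(270 - 42) = 34*228 = 7752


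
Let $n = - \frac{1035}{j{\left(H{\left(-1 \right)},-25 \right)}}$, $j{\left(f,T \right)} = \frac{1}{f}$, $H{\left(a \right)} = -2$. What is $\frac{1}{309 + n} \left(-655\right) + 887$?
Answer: $\frac{2109518}{2379} \approx 886.72$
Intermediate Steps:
$n = 2070$ ($n = - \frac{1035}{\frac{1}{-2}} = - \frac{1035}{- \frac{1}{2}} = \left(-1035\right) \left(-2\right) = 2070$)
$\frac{1}{309 + n} \left(-655\right) + 887 = \frac{1}{309 + 2070} \left(-655\right) + 887 = \frac{1}{2379} \left(-655\right) + 887 = - \frac{655}{2379} + 887 = \frac{2109518}{2379}$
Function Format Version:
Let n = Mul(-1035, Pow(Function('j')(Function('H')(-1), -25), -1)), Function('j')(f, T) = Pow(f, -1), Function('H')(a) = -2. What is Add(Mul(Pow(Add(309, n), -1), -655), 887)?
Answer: Rational(2109518, 2379) ≈ 886.72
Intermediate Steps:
n = 2070 (n = Mul(-1035, Pow(Pow(-2, -1), -1)) = Mul(-1035, Pow(Rational(-1, 2), -1)) = Mul(-1035, -2) = 2070)
Add(Mul(Pow(Add(309, n), -1), -655), 887) = Add(Mul(Pow(Add(309, 2070), -1), -655), 887) = Add(Mul(Pow(2379, -1), -655), 887) = Add(Mul(Rational(1, 2379), -655), 887) = Add(Rational(-655, 2379), 887) = Rational(2109518, 2379)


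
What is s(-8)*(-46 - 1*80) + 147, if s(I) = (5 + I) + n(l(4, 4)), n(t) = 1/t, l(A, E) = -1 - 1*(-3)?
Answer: 462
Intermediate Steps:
l(A, E) = 2 (l(A, E) = -1 + 3 = 2)
s(I) = 11/2 + I (s(I) = (5 + I) + 1/2 = (5 + I) + ½ = 11/2 + I)
s(-8)*(-46 - 1*80) + 147 = (11/2 - 8)*(-46 - 1*80) + 147 = -5*(-46 - 80)/2 + 147 = -5/2*(-126) + 147 = 315 + 147 = 462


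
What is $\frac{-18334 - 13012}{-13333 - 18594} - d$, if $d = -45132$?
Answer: $\frac{205851530}{4561} \approx 45133.0$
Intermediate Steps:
$\frac{-18334 - 13012}{-13333 - 18594} - d = \frac{-18334 - 13012}{-13333 - 18594} - -45132 = - \frac{31346}{-31927} + 45132 = \left(-31346\right) \left(- \frac{1}{31927}\right) + 45132 = \frac{4478}{4561} + 45132 = \frac{205851530}{4561}$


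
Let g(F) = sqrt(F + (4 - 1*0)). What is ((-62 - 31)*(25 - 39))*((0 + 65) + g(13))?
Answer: 84630 + 1302*sqrt(17) ≈ 89998.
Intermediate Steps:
g(F) = sqrt(4 + F) (g(F) = sqrt(F + (4 + 0)) = sqrt(F + 4) = sqrt(4 + F))
((-62 - 31)*(25 - 39))*((0 + 65) + g(13)) = ((-62 - 31)*(25 - 39))*((0 + 65) + sqrt(4 + 13)) = (-93*(-14))*(65 + sqrt(17)) = 1302*(65 + sqrt(17)) = 84630 + 1302*sqrt(17)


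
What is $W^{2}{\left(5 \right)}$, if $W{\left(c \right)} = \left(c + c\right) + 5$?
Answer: $225$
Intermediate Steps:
$W{\left(c \right)} = 5 + 2 c$ ($W{\left(c \right)} = 2 c + 5 = 5 + 2 c$)
$W^{2}{\left(5 \right)} = \left(5 + 2 \cdot 5\right)^{2} = \left(5 + 10\right)^{2} = 15^{2} = 225$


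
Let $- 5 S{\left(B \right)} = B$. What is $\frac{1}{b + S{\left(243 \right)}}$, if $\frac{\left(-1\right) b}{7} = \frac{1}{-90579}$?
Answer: $- \frac{452895}{22010662} \approx -0.020576$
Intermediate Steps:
$S{\left(B \right)} = - \frac{B}{5}$
$b = \frac{7}{90579}$ ($b = - \frac{7}{-90579} = \left(-7\right) \left(- \frac{1}{90579}\right) = \frac{7}{90579} \approx 7.7281 \cdot 10^{-5}$)
$\frac{1}{b + S{\left(243 \right)}} = \frac{1}{\frac{7}{90579} - \frac{243}{5}} = \frac{1}{- \frac{22010662}{452895}} = - \frac{452895}{22010662}$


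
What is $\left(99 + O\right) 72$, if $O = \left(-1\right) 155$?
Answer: $-4032$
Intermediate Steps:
$O = -155$
$\left(99 + O\right) 72 = \left(99 - 155\right) 72 = \left(-56\right) 72 = -4032$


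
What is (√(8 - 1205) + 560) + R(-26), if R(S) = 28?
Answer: 588 + 3*I*√133 ≈ 588.0 + 34.598*I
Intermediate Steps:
(√(8 - 1205) + 560) + R(-26) = (√(8 - 1205) + 560) + 28 = (√(-1197) + 560) + 28 = (3*I*√133 + 560) + 28 = (560 + 3*I*√133) + 28 = 588 + 3*I*√133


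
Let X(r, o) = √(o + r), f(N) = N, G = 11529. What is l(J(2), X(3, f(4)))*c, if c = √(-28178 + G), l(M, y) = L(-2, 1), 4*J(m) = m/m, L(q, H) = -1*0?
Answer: 0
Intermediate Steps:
L(q, H) = 0
J(m) = ¼ (J(m) = (m/m)/4 = (¼)*1 = ¼)
l(M, y) = 0
c = I*√16649 (c = √(-28178 + 11529) = √(-16649) = I*√16649 ≈ 129.03*I)
l(J(2), X(3, f(4)))*c = 0*(I*√16649) = 0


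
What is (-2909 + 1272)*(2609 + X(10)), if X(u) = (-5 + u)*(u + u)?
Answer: -4434633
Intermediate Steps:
X(u) = 2*u*(-5 + u) (X(u) = (-5 + u)*(2*u) = 2*u*(-5 + u))
(-2909 + 1272)*(2609 + X(10)) = (-2909 + 1272)*(2609 + 2*10*(-5 + 10)) = -1637*(2609 + 2*10*5) = -1637*(2609 + 100) = -1637*2709 = -4434633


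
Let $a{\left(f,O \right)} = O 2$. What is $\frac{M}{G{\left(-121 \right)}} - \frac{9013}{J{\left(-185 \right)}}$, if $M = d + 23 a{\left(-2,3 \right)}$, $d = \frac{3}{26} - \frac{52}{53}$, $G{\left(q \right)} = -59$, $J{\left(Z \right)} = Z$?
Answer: $\frac{697815291}{15040870} \approx 46.395$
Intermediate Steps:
$a{\left(f,O \right)} = 2 O$
$d = - \frac{1193}{1378}$ ($d = 3 \cdot \frac{1}{26} - \frac{52}{53} = \frac{3}{26} - \frac{52}{53} = - \frac{1193}{1378} \approx -0.86575$)
$M = \frac{188971}{1378}$ ($M = - \frac{1193}{1378} + 23 \cdot 2 \cdot 3 = - \frac{1193}{1378} + 23 \cdot 6 = - \frac{1193}{1378} + 138 = \frac{188971}{1378} \approx 137.13$)
$\frac{M}{G{\left(-121 \right)}} - \frac{9013}{J{\left(-185 \right)}} = \frac{188971}{1378 \left(-59\right)} - \frac{9013}{-185} = \frac{188971}{1378} \left(- \frac{1}{59}\right) - - \frac{9013}{185} = - \frac{188971}{81302} + \frac{9013}{185} = \frac{697815291}{15040870}$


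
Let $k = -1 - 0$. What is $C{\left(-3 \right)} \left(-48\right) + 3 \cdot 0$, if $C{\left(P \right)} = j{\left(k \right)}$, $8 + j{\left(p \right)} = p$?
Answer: $432$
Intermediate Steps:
$k = -1$ ($k = -1 + 0 = -1$)
$j{\left(p \right)} = -8 + p$
$C{\left(P \right)} = -9$ ($C{\left(P \right)} = -8 - 1 = -9$)
$C{\left(-3 \right)} \left(-48\right) + 3 \cdot 0 = \left(-9\right) \left(-48\right) + 3 \cdot 0 = 432 + 0 = 432$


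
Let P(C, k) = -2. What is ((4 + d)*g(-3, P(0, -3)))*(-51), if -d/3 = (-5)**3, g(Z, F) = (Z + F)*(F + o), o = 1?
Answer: -96645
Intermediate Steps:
g(Z, F) = (1 + F)*(F + Z) (g(Z, F) = (Z + F)*(F + 1) = (F + Z)*(1 + F) = (1 + F)*(F + Z))
d = 375 (d = -3*(-5)**3 = -3*(-125) = 375)
((4 + d)*g(-3, P(0, -3)))*(-51) = ((4 + 375)*(-2 - 3 + (-2)**2 - 2*(-3)))*(-51) = (379*(-2 - 3 + 4 + 6))*(-51) = (379*5)*(-51) = 1895*(-51) = -96645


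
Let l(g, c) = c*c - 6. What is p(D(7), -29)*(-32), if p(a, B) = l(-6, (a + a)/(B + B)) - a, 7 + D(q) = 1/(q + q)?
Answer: -1299768/41209 ≈ -31.541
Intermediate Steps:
l(g, c) = -6 + c² (l(g, c) = c² - 6 = -6 + c²)
D(q) = -7 + 1/(2*q) (D(q) = -7 + 1/(q + q) = -7 + 1/(2*q))
p(a, B) = -6 - a + a²/B² (p(a, B) = (-6 + ((a + a)/(B + B))²) - a = (-6 + ((2*a)/((2*B)))²) - a = (-6 + ((2*a)*(1/(2*B)))²) - a = (-6 + (a/B)²) - a = (-6 + a²/B²) - a = -6 - a + a²/B²)
p(D(7), -29)*(-32) = (-6 - (-7 + (½)/7) + (-7 + (½)/7)²/(-29)²)*(-32) = (-6 - (-7 + (½)*(⅐)) + (-7 + (½)*(⅐))²/841)*(-32) = (-6 - (-7 + 1/14) + (-7 + 1/14)²/841)*(-32) = (-6 - 1*(-97/14) + (-97/14)²/841)*(-32) = (-6 + 97/14 + (1/841)*(9409/196))*(-32) = (-6 + 97/14 + 9409/164836)*(-32) = (162471/164836)*(-32) = -1299768/41209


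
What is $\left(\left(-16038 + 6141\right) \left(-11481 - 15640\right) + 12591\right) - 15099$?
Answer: $268414029$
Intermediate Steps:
$\left(\left(-16038 + 6141\right) \left(-11481 - 15640\right) + 12591\right) - 15099 = \left(\left(-9897\right) \left(-27121\right) + 12591\right) - 15099 = \left(268416537 + 12591\right) - 15099 = 268429128 - 15099 = 268414029$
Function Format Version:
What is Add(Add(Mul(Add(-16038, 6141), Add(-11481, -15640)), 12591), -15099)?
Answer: 268414029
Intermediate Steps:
Add(Add(Mul(Add(-16038, 6141), Add(-11481, -15640)), 12591), -15099) = Add(Add(Mul(-9897, -27121), 12591), -15099) = Add(Add(268416537, 12591), -15099) = Add(268429128, -15099) = 268414029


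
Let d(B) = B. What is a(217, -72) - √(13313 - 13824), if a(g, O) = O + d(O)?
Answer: -144 - I*√511 ≈ -144.0 - 22.605*I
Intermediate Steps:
a(g, O) = 2*O (a(g, O) = O + O = 2*O)
a(217, -72) - √(13313 - 13824) = 2*(-72) - √(13313 - 13824) = -144 - √(-511) = -144 - I*√511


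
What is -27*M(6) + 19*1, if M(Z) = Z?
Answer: -143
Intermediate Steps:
-27*M(6) + 19*1 = -27*6 + 19*1 = -162 + 19 = -143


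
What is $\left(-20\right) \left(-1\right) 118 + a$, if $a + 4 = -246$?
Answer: $2110$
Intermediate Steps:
$a = -250$ ($a = -4 - 246 = -250$)
$\left(-20\right) \left(-1\right) 118 + a = \left(-20\right) \left(-1\right) 118 - 250 = 20 \cdot 118 - 250 = 2360 - 250 = 2110$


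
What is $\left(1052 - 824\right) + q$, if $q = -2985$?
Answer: $-2757$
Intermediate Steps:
$\left(1052 - 824\right) + q = \left(1052 - 824\right) - 2985 = 228 - 2985 = -2757$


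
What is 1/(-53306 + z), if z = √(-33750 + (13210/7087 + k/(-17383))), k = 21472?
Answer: -3283471584613/175030815137943770 - 3*I*√3556948032718067231/87515407568971885 ≈ -1.8759e-5 - 6.4651e-8*I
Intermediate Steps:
z = 12*I*√3556948032718067231/123193321 (z = √(-33750 + (13210/7087 + 21472/(-17383))) = √(-33750 + (13210*(1/7087) + 21472*(-1/17383))) = √(-33750 + (13210/7087 - 21472/17383)) = √(-33750 + 77457366/123193321) = √(-4157697126384/123193321) = 12*I*√3556948032718067231/123193321 ≈ 183.71*I)
1/(-53306 + z) = 1/(-53306 + 12*I*√3556948032718067231/123193321)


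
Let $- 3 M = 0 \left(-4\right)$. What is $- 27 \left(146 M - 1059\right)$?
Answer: $28593$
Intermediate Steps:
$M = 0$ ($M = - \frac{0 \left(-4\right)}{3} = \left(- \frac{1}{3}\right) 0 = 0$)
$- 27 \left(146 M - 1059\right) = - 27 \left(146 \cdot 0 - 1059\right) = - 27 \left(0 - 1059\right) = \left(-27\right) \left(-1059\right) = 28593$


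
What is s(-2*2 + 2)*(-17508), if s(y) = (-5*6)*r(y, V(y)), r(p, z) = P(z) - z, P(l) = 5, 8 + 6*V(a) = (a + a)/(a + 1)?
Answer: 2976360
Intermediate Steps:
V(a) = -4/3 + a/(3*(1 + a)) (V(a) = -4/3 + ((a + a)/(a + 1))/6 = -4/3 + ((2*a)/(1 + a))/6 = -4/3 + (2*a/(1 + a))/6 = -4/3 + a/(3*(1 + a)))
r(p, z) = 5 - z
s(y) = -150 + 30*(-4/3 - y)/(1 + y) (s(y) = (-5*6)*(5 - (-4/3 - y)/(1 + y)) = -30*(5 - (-4/3 - y)/(1 + y)) = -150 + 30*(-4/3 - y)/(1 + y))
s(-2*2 + 2)*(-17508) = (10*(-19 - 18*(-2*2 + 2))/(1 + (-2*2 + 2)))*(-17508) = (10*(-19 - 18*(-4 + 2))/(1 + (-4 + 2)))*(-17508) = (10*(-19 - 18*(-2))/(1 - 2))*(-17508) = (10*(-19 + 36)/(-1))*(-17508) = (10*(-1)*17)*(-17508) = -170*(-17508) = 2976360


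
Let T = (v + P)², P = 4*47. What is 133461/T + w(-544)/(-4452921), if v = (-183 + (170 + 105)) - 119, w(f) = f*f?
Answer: 586620332525/115424165241 ≈ 5.0823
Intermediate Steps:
P = 188
w(f) = f²
v = -27 (v = (-183 + 275) - 119 = 92 - 119 = -27)
T = 25921 (T = (-27 + 188)² = 161² = 25921)
133461/T + w(-544)/(-4452921) = 133461/25921 + (-544)²/(-4452921) = 133461*(1/25921) + 295936*(-1/4452921) = 133461/25921 - 295936/4452921 = 586620332525/115424165241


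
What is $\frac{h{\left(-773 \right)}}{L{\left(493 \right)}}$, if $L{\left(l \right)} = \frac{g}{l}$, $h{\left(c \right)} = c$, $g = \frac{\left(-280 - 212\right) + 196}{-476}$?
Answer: $- \frac{45349591}{74} \approx -6.1283 \cdot 10^{5}$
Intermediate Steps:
$g = \frac{74}{119}$ ($g = \left(-492 + 196\right) \left(- \frac{1}{476}\right) = \left(-296\right) \left(- \frac{1}{476}\right) = \frac{74}{119} \approx 0.62185$)
$L{\left(l \right)} = \frac{74}{119 l}$
$\frac{h{\left(-773 \right)}}{L{\left(493 \right)}} = - \frac{773}{\frac{74}{119} \cdot \frac{1}{493}} = - \frac{773}{\frac{74}{58667}} = \left(-773\right) \frac{58667}{74} = - \frac{45349591}{74}$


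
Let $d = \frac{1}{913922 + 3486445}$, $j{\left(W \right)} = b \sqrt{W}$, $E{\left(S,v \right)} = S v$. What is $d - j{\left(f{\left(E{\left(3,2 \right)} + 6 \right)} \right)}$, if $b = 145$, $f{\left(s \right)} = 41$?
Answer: $\frac{1}{4400367} - 145 \sqrt{41} \approx -928.45$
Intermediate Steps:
$j{\left(W \right)} = 145 \sqrt{W}$
$d = \frac{1}{4400367} \approx 2.2725 \cdot 10^{-7}$
$d - j{\left(f{\left(E{\left(3,2 \right)} + 6 \right)} \right)} = \frac{1}{4400367} - 145 \sqrt{41}$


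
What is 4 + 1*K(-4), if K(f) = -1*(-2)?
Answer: 6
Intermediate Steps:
K(f) = 2
4 + 1*K(-4) = 4 + 1*2 = 4 + 2 = 6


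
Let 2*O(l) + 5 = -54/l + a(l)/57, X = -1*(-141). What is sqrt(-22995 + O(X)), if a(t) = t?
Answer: I*sqrt(18338499762)/893 ≈ 151.65*I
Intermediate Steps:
X = 141
O(l) = -5/2 - 27/l + l/114 (O(l) = -5/2 + (-54/l + l/57)/2 = -5/2 + (-27/l + l/114) = -5/2 - 27/l + l/114)
sqrt(-22995 + O(X)) = sqrt(-22995 + (1/114)*(-3078 + 141*(-285 + 141))/141) = sqrt(-22995 + (1/114)*(1/141)*(-3078 + 141*(-144))) = sqrt(-22995 + (1/114)*(1/141)*(-3078 - 20304)) = sqrt(-22995 + (1/114)*(1/141)*(-23382)) = sqrt(-22995 - 1299/893) = sqrt(-20535834/893) = I*sqrt(18338499762)/893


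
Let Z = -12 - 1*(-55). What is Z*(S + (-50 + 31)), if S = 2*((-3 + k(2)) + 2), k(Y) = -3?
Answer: -1161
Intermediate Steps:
Z = 43 (Z = -12 + 55 = 43)
S = -8 (S = 2*((-3 - 3) + 2) = 2*(-6 + 2) = 2*(-4) = -8)
Z*(S + (-50 + 31)) = 43*(-8 + (-50 + 31)) = 43*(-8 - 19) = 43*(-27) = -1161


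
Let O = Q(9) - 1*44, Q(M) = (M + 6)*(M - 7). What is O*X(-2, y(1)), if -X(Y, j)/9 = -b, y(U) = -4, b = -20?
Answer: 2520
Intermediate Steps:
Q(M) = (-7 + M)*(6 + M) (Q(M) = (6 + M)*(-7 + M) = (-7 + M)*(6 + M))
X(Y, j) = -180 (X(Y, j) = -(-9)*(-20) = -9*20 = -180)
O = -14 (O = (-42 + 9² - 1*9) - 1*44 = (-42 + 81 - 9) - 44 = 30 - 44 = -14)
O*X(-2, y(1)) = -14*(-180) = 2520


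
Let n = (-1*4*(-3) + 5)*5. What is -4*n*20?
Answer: -6800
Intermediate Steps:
n = 85 (n = (-4*(-3) + 5)*5 = (12 + 5)*5 = 17*5 = 85)
-4*n*20 = -4*85*20 = -340*20 = -6800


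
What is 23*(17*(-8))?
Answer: -3128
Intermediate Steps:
23*(17*(-8)) = 23*(-136) = -3128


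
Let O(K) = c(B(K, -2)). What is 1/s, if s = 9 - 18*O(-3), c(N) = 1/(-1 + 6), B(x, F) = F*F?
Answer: 5/27 ≈ 0.18519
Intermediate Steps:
B(x, F) = F²
c(N) = ⅕ (c(N) = 1/5 = ⅕)
O(K) = ⅕
s = 27/5 (s = 9 - 18*⅕ = 9 - 18/5 = 27/5 ≈ 5.4000)
1/s = 1/(27/5) = 5/27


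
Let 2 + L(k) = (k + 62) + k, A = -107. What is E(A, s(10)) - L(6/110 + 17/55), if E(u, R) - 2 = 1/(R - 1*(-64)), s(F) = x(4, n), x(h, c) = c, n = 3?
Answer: -43271/737 ≈ -58.712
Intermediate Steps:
s(F) = 3
E(u, R) = 2 + 1/(64 + R) (E(u, R) = 2 + 1/(R - 1*(-64)) = 2 + 1/(R + 64) = 2 + 1/(64 + R))
L(k) = 60 + 2*k (L(k) = -2 + ((k + 62) + k) = -2 + ((62 + k) + k) = -2 + (62 + 2*k) = 60 + 2*k)
E(A, s(10)) - L(6/110 + 17/55) = (129 + 2*3)/(64 + 3) - (60 + 2*(6/110 + 17/55)) = (129 + 6)/67 - (60 + 2*(6*(1/110) + 17*(1/55))) = (1/67)*135 - (60 + 2*(3/55 + 17/55)) = 135/67 - (60 + 2*(4/11)) = 135/67 - (60 + 8/11) = 135/67 - 1*668/11 = 135/67 - 668/11 = -43271/737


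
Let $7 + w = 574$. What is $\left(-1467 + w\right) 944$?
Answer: $-849600$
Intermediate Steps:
$w = 567$ ($w = -7 + 574 = 567$)
$\left(-1467 + w\right) 944 = \left(-1467 + 567\right) 944 = \left(-900\right) 944 = -849600$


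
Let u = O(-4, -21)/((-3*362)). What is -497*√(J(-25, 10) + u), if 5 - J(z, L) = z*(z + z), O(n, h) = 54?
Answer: -11431*I*√77106/181 ≈ -17537.0*I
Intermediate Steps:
J(z, L) = 5 - 2*z² (J(z, L) = 5 - z*(z + z) = 5 - z*2*z = 5 - 2*z²)
u = -9/181 (u = 54/((-3*362)) = 54/(-1086) = 54*(-1/1086) = -9/181 ≈ -0.049724)
-497*√(J(-25, 10) + u) = -497*√((5 - 2*(-25)²) - 9/181) = -497*√((5 - 2*625) - 9/181) = -497*√((5 - 1250) - 9/181) = -497*√(-1245 - 9/181) = -11431*I*√77106/181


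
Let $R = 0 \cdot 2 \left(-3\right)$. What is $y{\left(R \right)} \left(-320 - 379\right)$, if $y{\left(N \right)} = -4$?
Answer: $2796$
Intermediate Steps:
$R = 0$ ($R = 0 \left(-3\right) = 0$)
$y{\left(R \right)} \left(-320 - 379\right) = - 4 \left(-320 - 379\right) = \left(-4\right) \left(-699\right) = 2796$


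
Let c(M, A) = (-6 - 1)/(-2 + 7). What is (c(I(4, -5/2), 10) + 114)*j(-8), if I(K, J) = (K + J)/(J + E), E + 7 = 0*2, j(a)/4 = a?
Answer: -18016/5 ≈ -3603.2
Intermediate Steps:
j(a) = 4*a
E = -7 (E = -7 + 0*2 = -7 + 0 = -7)
I(K, J) = (J + K)/(-7 + J) (I(K, J) = (K + J)/(J - 7) = (J + K)/(-7 + J))
c(M, A) = -7/5
(c(I(4, -5/2), 10) + 114)*j(-8) = (-7/5 + 114)*(4*(-8)) = (563/5)*(-32) = -18016/5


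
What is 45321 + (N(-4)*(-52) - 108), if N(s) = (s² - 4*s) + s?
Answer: 43757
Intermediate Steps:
N(s) = s² - 3*s
45321 + (N(-4)*(-52) - 108) = 45321 + (-4*(-3 - 4)*(-52) - 108) = 45321 + (-4*(-7)*(-52) - 108) = 45321 + (28*(-52) - 108) = 45321 + (-1456 - 108) = 45321 - 1564 = 43757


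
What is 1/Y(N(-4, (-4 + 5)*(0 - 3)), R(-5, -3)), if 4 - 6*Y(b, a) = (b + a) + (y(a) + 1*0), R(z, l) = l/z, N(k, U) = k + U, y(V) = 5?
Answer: 10/9 ≈ 1.1111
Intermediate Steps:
N(k, U) = U + k
Y(b, a) = -⅙ - a/6 - b/6 (Y(b, a) = ⅔ - ((b + a) + (5 + 1*0))/6 = ⅔ - ((a + b) + (5 + 0))/6 = ⅔ - ((a + b) + 5)/6 = ⅔ - (5 + a + b)/6 = ⅔ + (-⅚ - a/6 - b/6) = -⅙ - a/6 - b/6)
1/Y(N(-4, (-4 + 5)*(0 - 3)), R(-5, -3)) = 1/(-⅙ - (-1)/(2*(-5)) - ((-4 + 5)*(0 - 3) - 4)/6) = 1/(-⅙ - (-1)*(-1)/(2*5) - (1*(-3) - 4)/6) = 1/(-⅙ - ⅙*⅗ - (-3 - 4)/6) = 1/(-⅙ - ⅒ - ⅙*(-7)) = 1/(-⅙ - ⅒ + 7/6) = 1/(9/10) = 10/9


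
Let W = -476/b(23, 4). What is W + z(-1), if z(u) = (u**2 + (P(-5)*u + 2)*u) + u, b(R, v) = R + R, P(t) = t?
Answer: -399/23 ≈ -17.348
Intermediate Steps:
b(R, v) = 2*R
W = -238/23 (W = -476/(2*23) = -476/46 = -476*1/46 = -238/23 ≈ -10.348)
z(u) = u + u**2 + u*(2 - 5*u) (z(u) = (u**2 + (-5*u + 2)*u) + u = (u**2 + (2 - 5*u)*u) + u = (u**2 + u*(2 - 5*u)) + u = u + u**2 + u*(2 - 5*u))
W + z(-1) = -238/23 - (3 - 4*(-1)) = -238/23 - (3 + 4) = -238/23 - 1*7 = -238/23 - 7 = -399/23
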